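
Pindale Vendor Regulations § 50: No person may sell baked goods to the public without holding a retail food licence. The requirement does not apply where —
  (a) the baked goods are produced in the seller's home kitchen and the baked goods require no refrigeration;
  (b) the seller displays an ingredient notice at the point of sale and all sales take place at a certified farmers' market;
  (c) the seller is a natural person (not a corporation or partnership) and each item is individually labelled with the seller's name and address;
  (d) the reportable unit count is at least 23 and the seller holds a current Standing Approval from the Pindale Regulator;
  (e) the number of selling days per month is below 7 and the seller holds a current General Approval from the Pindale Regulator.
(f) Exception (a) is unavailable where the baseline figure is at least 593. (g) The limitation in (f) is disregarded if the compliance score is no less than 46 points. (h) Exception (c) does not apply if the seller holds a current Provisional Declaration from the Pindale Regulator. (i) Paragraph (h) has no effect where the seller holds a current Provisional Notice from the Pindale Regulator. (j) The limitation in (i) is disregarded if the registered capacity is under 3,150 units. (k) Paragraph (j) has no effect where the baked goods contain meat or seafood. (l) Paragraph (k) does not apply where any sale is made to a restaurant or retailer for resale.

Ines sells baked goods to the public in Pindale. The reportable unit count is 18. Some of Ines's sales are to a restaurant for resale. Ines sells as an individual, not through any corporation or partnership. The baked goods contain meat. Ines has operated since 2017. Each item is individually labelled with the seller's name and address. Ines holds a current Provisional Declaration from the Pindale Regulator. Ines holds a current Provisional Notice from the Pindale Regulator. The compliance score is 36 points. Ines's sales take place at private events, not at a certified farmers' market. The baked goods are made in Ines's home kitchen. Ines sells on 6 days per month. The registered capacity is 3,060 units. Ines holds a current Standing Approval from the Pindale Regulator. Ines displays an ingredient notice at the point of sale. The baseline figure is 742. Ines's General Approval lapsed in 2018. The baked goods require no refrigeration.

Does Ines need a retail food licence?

Yes — Ines must hold a retail food licence.

Exception (a): the baked goods are home-kitchen produced; the baked goods are shelf-stable — every condition holds. However, paragraphs (f)–(g) must be considered: (f) operates against (a): the baseline figure is 742, meeting the 593 threshold. (g), which would lift (f), does not operate here — the compliance score is 36 points, short of 46 points. So (a) is unavailable.
Exception (b) does not apply: sales are at private events, not a certified farmers' market.
All of (c)'s requirements are met (the seller is a natural person; items are individually labelled). However, paragraphs (h)–(l) must be considered: (h) operates against (c): a current Provisional Declaration is held. (i) is engaged (a current Provisional Notice is held), but is set aside by (j): (j) operates against (i): the registered capacity is 3,060 units, under the 3,150 units limit. (k) applies (the baked goods contain meat), but is set aside by (l): (l) operates against (k): some sales are to a restaurant for resale. Exception (c) does not apply.
Exception (d) fails — the reportable unit count is 18, short of 23.
Exception (e) requires that the seller holds a current General Approval from the Pindale Regulator; but the General Approval is not current, so (e) is unavailable.
None of the exceptions is available; § 50 applies in full.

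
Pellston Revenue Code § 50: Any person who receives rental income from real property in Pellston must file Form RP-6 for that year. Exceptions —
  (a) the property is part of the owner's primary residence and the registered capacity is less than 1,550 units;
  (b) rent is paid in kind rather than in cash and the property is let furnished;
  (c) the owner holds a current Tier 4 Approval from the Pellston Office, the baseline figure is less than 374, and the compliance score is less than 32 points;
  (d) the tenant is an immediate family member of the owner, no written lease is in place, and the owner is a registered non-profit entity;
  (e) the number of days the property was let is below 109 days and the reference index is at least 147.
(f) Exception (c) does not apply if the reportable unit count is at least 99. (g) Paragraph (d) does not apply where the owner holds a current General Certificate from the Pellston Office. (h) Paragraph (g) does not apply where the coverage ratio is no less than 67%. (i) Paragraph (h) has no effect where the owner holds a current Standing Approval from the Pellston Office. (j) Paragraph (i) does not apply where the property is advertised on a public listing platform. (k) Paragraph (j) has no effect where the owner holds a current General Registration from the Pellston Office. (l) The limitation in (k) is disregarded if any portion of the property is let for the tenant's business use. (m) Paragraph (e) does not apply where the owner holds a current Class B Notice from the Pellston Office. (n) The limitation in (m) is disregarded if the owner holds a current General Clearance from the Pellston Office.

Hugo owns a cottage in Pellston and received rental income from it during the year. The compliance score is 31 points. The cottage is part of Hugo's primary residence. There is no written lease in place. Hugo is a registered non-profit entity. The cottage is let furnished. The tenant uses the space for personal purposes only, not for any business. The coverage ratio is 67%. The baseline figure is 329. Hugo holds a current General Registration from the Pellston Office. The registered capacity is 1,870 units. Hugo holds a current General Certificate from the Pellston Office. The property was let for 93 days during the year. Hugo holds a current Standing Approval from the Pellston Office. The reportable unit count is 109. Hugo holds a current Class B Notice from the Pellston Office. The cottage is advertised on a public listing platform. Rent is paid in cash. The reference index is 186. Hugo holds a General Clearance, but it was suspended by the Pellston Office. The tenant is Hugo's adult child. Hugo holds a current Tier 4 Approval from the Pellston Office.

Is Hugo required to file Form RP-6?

Yes — Hugo must file Form RP-6.

Exception (a) fails — the registered capacity is 1,870 units, not less than 1,550 units.
Exception (b) does not apply: rent is paid in cash.
All of (c)'s requirements are met (a current Tier 4 Approval is held; the baseline figure is 329, less than the 374 limit; the compliance score is 31 points, less than the 32 points limit). However, paragraph (f) must be considered: (f) operates — the reportable unit count is 109, meeting the 99 threshold. Exception (c) does not apply.
All of (d)'s requirements are met (the tenant is an immediate family member; there is no written lease; Hugo is a registered non-profit). However, paragraphs (g)–(l) must be considered: (g) operates against (d): a current General Certificate is held. (h) is engaged (the coverage ratio is 67%, meeting the 67% threshold), but is overridden by (i): (i) operates — a current Standing Approval is held. (j) would limit (i) — the property is publicly advertised — but (k) sets (j) aside: (k) operates against (j): a current General Registration is held. (l) does not operate here (the space is used for personal purposes only), so (k) stands. (d) is therefore removed.
All of (e)'s requirements are met (the number of days the property was let is 93 days, below the 109 days limit; the reference index is 186, meeting the 147 threshold). But: (m) operates against (e): a current Class B Notice is held. (n), which would lift (m), is inapplicable — the General Clearance is not current. So (e) is unavailable.
None of the exceptions is available; § 50 applies in full.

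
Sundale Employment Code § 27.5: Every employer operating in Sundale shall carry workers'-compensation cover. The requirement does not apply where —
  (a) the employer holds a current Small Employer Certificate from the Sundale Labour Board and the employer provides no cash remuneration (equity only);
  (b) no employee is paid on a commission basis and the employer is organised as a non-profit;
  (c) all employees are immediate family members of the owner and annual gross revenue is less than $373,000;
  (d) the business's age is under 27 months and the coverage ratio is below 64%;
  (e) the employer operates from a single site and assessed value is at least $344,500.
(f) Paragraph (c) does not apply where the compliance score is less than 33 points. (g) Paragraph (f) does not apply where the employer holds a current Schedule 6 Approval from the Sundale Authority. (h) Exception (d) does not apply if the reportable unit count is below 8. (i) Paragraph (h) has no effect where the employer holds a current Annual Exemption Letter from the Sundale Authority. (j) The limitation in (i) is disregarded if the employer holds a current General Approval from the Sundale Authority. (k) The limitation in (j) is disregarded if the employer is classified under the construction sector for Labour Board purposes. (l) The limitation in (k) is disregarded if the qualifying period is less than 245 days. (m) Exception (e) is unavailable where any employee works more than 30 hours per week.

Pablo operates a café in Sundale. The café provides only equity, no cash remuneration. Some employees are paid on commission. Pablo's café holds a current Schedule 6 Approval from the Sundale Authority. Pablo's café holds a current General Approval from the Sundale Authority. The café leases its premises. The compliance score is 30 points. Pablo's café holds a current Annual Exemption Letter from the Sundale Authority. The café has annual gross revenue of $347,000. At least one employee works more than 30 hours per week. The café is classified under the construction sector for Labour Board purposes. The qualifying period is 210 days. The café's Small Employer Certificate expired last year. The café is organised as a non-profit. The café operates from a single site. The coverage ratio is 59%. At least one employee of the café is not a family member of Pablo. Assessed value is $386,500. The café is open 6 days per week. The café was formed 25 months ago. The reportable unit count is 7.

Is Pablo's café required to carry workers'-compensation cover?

Yes — Pablo's café must carry workers'-compensation cover.

Exception (a) does not apply: the Small Employer Certificate has expired.
Exception (b) fails — some employees are paid on commission.
Exception (c) requires that all employees are immediate family members of the owner; but at least one employee is not a family member, so (c) is unavailable.
Exception (d)'s conditions are all satisfied: the business's age is 25 months, under the 27 months limit; the coverage ratio is 59%, below the 64% limit. But applying paragraphs (h)–(l): (h) operates against (d): the reportable unit count is 7, below the 8 limit. (i) applies (a current Annual Exemption Letter is held), but is set aside by (j): (j) operates against (i): a current General Approval is held. (k) is triggered (the café is classified under the construction sector), but is set aside by (l): (l) applies — the qualifying period is 210 days, less than the 245 days limit. So (d) is unavailable.
Exception (e): the employer operates from a single site; assessed value is $386,500, meeting the $344,500 threshold — every condition holds. Turning to paragraph (m): (m) is engaged — at least one employee exceeds 30 hours/week. Exception (e) does not apply.
No exception displaces § 27.5.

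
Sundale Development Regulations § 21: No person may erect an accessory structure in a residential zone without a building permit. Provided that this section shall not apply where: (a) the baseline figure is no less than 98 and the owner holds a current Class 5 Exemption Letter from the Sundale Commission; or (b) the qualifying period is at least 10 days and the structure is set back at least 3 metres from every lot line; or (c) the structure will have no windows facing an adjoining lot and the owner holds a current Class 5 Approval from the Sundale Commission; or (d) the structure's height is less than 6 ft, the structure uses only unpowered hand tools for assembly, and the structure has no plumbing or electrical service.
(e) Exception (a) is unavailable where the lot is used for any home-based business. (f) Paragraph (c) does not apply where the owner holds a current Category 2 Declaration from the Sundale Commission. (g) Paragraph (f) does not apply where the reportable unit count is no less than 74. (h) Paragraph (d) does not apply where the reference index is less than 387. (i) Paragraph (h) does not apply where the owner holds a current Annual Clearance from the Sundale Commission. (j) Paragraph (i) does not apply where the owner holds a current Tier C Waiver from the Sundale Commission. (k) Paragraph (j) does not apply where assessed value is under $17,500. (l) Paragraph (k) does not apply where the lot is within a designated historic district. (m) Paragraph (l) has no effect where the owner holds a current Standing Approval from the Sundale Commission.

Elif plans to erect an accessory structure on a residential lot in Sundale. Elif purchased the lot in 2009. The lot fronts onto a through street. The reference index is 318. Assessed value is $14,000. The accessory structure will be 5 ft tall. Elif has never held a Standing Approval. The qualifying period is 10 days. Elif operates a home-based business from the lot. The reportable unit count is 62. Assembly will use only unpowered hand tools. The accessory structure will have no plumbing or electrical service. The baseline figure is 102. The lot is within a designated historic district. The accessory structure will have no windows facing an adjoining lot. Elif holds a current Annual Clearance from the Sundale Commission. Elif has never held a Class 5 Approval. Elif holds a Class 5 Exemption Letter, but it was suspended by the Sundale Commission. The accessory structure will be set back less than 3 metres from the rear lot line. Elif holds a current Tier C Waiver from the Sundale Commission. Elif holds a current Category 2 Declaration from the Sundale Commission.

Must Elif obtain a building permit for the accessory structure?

Exception (a) requires that the owner holds a current Class 5 Exemption Letter from the Sundale Commission; but there is no Class 5 Exemption Letter in force, so (a) is unavailable.
Exception (b) requires that the structure is set back at least 3 metres from every lot line; but the rear setback is under 3 m, so (b) is unavailable.
Exception (c) does not apply: there is no Class 5 Approval in force.
Exception (d) is satisfied on its face — the structure's height is 5 ft, less than the 6 ft limit; assembly uses only hand tools; there is no plumbing or electrical service. Turning to paragraphs (h)–(m): (h) is engaged — the reference index is 318, less than the 387 limit. (i) applies (a current Annual Clearance is held), but is itself disapplied by (j): (j) applies — a current Tier C Waiver is held. (k) is triggered (assessed value is $14,000, under the $17,500 limit), but is itself disapplied by (l): (l) operates against (k): the lot is in a historic district. (m), which would lift (l), does not operate here — there is no Standing Approval in force. So (d) is unavailable.
No exception applies. The general rule governs.

Yes — Elif must obtain a building permit.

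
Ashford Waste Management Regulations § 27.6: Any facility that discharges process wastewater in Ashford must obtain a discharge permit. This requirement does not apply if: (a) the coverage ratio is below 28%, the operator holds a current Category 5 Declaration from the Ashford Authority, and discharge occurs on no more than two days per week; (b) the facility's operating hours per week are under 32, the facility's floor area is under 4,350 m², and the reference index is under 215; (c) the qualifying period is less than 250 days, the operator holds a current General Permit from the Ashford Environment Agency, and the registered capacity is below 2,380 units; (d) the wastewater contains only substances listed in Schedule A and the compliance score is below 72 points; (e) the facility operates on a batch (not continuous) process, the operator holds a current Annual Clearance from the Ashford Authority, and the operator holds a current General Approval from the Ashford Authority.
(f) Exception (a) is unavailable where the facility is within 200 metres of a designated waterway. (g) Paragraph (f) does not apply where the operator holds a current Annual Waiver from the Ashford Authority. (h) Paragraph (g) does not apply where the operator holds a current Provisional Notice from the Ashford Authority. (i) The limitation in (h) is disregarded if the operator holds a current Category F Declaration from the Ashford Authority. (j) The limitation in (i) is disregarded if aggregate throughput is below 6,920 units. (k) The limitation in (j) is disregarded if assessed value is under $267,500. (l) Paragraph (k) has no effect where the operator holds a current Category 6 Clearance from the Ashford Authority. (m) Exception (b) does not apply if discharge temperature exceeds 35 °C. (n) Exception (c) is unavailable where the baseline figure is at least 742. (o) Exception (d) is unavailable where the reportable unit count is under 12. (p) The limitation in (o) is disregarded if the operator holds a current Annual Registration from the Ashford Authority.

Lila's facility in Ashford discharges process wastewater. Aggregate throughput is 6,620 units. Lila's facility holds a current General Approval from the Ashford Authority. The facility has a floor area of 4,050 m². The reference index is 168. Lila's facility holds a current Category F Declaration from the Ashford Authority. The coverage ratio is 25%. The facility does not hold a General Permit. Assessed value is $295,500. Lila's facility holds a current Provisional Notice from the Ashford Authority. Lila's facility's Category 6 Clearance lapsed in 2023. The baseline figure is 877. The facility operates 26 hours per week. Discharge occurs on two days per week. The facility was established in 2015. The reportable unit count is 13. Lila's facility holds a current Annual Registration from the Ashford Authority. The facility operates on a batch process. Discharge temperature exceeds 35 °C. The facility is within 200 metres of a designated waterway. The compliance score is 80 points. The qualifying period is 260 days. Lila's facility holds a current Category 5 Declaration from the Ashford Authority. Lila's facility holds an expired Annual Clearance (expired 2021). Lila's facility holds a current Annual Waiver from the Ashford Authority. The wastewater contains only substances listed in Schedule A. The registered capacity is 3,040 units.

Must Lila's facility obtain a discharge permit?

Yes — Lila's facility must obtain a discharge permit.

Exception (a): the coverage ratio is 25%, below the 28% limit; a current Category 5 Declaration is held; discharge occurs on no more than two days per week — every condition holds. However, paragraphs (f)–(l) must be considered: (f) operates against (a): the facility is within 200 m of a designated waterway. (g) applies (a current Annual Waiver is held), but is overridden by (h): (h) operates against (g): a current Provisional Notice is held. (i) would limit (h) — a current Category F Declaration is held — but (j) sets (i) aside: (j) is triggered — aggregate throughput is 6,620 units, below the 6,920 units limit. (k) does not operate here (assessed value is $295,500, not under $267,500), so (j) stands. Exception (a) does not apply.
Exception (b)'s conditions are all satisfied: the facility's operating hours per week are 26, under the 32 limit; the facility's floor area is 4,050 m², under the 4,350 m² limit; the reference index is 168, under the 215 limit. Turning to paragraph (m): (m) is engaged — discharge temperature exceeds 35 °C. (b) is therefore removed.
Exception (c) does not apply: the qualifying period is 260 days, not less than 250 days.
Exception (d) fails — the compliance score is 80 points, not below 72 points.
Exception (e) requires that the operator holds a current Annual Clearance from the Ashford Authority; but the Annual Clearance is not current, so (e) is unavailable.
No exception is made out. Lila's facility falls within the general rule.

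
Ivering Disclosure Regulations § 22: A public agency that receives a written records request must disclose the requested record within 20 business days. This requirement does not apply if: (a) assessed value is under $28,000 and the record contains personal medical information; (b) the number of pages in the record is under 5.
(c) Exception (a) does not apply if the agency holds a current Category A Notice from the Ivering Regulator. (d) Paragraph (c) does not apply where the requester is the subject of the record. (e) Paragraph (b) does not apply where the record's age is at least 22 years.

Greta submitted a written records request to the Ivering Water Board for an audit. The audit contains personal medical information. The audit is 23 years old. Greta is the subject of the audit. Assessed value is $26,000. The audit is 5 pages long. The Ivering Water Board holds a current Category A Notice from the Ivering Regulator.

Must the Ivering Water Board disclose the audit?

All of (a)'s requirements are met (assessed value is $26,000, under the $28,000 limit; the audit contains personal medical information). Considering the limiting provisions: (c) would limit (a) — a current Category A Notice is held — but (d) sets (c) aside: (d) operates against (c): Greta is the subject of the audit. Exception (a) stands.
Exception (b) does not apply: the number of pages in the record is 5, not under 5.

No — exception (a) applies; the Ivering Water Board is not required to disclose the audit.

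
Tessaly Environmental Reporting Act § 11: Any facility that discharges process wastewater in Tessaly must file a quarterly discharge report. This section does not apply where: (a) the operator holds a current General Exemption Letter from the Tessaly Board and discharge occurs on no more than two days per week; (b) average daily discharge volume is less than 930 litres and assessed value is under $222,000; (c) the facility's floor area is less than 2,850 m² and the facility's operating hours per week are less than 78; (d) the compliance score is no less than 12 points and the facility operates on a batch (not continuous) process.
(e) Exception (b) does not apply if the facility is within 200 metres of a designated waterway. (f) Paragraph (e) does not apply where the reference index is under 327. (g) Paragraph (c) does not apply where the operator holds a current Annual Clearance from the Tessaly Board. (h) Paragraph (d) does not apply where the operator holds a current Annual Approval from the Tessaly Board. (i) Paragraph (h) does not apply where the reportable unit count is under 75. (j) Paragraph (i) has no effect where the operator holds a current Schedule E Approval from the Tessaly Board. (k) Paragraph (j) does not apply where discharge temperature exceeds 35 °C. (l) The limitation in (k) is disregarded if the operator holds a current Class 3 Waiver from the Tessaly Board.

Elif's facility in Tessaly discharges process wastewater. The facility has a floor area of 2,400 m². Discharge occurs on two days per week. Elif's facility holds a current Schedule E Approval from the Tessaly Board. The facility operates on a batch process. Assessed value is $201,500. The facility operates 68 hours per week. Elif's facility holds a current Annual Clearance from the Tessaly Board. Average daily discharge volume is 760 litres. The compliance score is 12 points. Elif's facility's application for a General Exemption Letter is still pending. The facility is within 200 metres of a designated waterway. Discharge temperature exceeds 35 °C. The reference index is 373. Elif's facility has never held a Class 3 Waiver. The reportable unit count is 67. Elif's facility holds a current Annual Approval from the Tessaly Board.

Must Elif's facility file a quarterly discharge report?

No — exception (d) applies; Elif's facility is not required to file a quarterly discharge report.

Exception (a) does not apply: the General Exemption Letter is not current.
Exception (b): average daily discharge volume is 760 litres, less than the 930 litres limit; assessed value is $201,500, under the $222,000 limit — every condition holds. Turning to paragraphs (e)–(f): (e) operates against (b): the facility is within 200 m of a designated waterway. (f) does not operate here (the reference index is 373, not under 327), so (e) stands. So (b) is unavailable.
Exception (c)'s conditions are all satisfied: the facility's floor area is 2,400 m², less than the 2,850 m² limit; the facility's operating hours per week are 68, less than the 78 limit. However, paragraph (g) must be considered: (g) is engaged — a current Annual Clearance is held. (c) is therefore removed.
Exception (d) is satisfied on its face — the compliance score is 12 points, meeting the 12 points threshold; the facility operates on a batch process. Under paragraphs (h)–(l): (h) would limit (d) — a current Annual Approval is held — but (i) sets (h) aside: (i) operates against (h): the reportable unit count is 67, under the 75 limit. (j) would limit (i) — a current Schedule E Approval is held — but (k) sets (j) aside: (k) applies — discharge temperature exceeds 35 °C. (l) is not engaged (there is no Class 3 Waiver in force), so (k) stands. Exception (d) stands.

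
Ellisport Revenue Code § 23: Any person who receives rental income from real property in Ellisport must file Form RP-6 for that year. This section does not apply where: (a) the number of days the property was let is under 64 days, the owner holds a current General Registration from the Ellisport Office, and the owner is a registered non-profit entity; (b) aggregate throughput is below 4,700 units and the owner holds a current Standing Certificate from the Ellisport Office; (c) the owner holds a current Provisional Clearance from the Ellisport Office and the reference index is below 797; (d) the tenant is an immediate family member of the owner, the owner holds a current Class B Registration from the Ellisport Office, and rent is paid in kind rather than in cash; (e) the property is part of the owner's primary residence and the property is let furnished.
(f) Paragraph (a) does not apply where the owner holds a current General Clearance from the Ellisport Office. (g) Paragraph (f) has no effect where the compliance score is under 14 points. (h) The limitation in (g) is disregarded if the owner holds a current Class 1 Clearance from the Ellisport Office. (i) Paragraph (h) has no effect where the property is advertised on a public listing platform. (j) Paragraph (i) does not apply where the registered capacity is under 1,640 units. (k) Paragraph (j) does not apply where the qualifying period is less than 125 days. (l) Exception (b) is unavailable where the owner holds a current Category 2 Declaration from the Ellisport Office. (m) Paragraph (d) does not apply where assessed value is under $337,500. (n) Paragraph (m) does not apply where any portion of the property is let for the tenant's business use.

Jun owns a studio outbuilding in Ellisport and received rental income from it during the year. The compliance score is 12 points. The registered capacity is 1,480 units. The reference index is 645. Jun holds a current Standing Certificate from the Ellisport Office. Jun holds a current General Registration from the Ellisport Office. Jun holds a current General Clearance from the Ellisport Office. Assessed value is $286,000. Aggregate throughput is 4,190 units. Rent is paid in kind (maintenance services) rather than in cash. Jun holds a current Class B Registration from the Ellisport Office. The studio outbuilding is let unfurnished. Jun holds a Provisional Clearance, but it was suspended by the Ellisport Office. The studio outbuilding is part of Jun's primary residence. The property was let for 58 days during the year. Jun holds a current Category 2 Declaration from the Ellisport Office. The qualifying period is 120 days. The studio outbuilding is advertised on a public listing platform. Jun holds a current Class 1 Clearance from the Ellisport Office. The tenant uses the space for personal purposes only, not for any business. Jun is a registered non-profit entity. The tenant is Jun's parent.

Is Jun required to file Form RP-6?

No — exception (a) applies; Jun is not required to file Form RP-6.

Exception (a): the number of days the property was let is 58 days, under the 64 days limit; a current General Registration is held; Jun is a registered non-profit — every condition holds. Applying paragraphs (f)–(k): (f) is engaged (a current General Clearance is held), but yields to (g): (g) operates against (f): the compliance score is 12 points, under the 14 points limit. (h) is engaged (a current Class 1 Clearance is held), but is displaced by (i): (i) applies — the property is publicly advertised. (j) operates (the registered capacity is 1,480 units, under the 1,640 units limit), but is itself disapplied by (k): (k) is engaged — the qualifying period is 120 days, less than the 125 days limit. Exception (a) stands.
All of (b)'s requirements are met (aggregate throughput is 4,190 units, below the 4,700 units limit; a current Standing Certificate is held). But applying paragraph (l): (l) operates — a current Category 2 Declaration is held. So (b) is unavailable.
Exception (c) requires that the owner holds a current Provisional Clearance from the Ellisport Office; but there is no Provisional Clearance in force, so (c) is unavailable.
Exception (d): the tenant is an immediate family member; a current Class B Registration is held; rent is paid in kind — every condition holds. But applying paragraphs (m)–(n): (m) operates against (d): assessed value is $286,000, under the $337,500 limit. (n) is inapplicable (the space is used for personal purposes only), so (m) stands. So (d) is unavailable.
Exception (e) fails — the property is let unfurnished.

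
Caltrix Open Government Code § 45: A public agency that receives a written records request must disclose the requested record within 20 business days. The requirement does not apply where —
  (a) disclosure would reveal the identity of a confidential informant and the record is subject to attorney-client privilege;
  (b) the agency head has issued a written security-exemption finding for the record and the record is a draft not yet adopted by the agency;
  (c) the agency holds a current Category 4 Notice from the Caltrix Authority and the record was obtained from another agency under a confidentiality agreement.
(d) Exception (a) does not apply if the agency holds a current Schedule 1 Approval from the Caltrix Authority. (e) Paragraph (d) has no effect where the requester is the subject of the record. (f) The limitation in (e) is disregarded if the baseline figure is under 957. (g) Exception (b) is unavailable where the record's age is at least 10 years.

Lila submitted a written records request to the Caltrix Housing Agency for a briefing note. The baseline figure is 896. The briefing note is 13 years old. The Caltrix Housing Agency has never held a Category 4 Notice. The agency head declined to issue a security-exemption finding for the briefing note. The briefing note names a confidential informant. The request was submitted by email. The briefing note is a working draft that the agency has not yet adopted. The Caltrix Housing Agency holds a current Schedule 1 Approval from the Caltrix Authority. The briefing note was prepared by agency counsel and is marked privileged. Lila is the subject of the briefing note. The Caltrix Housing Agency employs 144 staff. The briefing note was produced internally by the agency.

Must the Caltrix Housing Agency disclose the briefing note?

Yes — the Caltrix Housing Agency must disclose the briefing note.

Exception (a)'s conditions are all satisfied: the briefing note names a confidential informant; the briefing note is privileged. But applying paragraphs (d)–(f): (d) is triggered — a current Schedule 1 Approval is held. (e) would limit (d) — Lila is the subject of the briefing note — but (f) sets (e) aside: (f) is engaged — the baseline figure is 896, under the 957 limit. Exception (a) does not apply.
Exception (b) requires that the agency head has issued a written security-exemption finding for the record; but the agency head declined to issue a security-exemption finding, so (b) is unavailable.
Exception (c) fails — the Category 4 Notice is not current.
No exception is made out. the Caltrix Housing Agency falls within the general rule.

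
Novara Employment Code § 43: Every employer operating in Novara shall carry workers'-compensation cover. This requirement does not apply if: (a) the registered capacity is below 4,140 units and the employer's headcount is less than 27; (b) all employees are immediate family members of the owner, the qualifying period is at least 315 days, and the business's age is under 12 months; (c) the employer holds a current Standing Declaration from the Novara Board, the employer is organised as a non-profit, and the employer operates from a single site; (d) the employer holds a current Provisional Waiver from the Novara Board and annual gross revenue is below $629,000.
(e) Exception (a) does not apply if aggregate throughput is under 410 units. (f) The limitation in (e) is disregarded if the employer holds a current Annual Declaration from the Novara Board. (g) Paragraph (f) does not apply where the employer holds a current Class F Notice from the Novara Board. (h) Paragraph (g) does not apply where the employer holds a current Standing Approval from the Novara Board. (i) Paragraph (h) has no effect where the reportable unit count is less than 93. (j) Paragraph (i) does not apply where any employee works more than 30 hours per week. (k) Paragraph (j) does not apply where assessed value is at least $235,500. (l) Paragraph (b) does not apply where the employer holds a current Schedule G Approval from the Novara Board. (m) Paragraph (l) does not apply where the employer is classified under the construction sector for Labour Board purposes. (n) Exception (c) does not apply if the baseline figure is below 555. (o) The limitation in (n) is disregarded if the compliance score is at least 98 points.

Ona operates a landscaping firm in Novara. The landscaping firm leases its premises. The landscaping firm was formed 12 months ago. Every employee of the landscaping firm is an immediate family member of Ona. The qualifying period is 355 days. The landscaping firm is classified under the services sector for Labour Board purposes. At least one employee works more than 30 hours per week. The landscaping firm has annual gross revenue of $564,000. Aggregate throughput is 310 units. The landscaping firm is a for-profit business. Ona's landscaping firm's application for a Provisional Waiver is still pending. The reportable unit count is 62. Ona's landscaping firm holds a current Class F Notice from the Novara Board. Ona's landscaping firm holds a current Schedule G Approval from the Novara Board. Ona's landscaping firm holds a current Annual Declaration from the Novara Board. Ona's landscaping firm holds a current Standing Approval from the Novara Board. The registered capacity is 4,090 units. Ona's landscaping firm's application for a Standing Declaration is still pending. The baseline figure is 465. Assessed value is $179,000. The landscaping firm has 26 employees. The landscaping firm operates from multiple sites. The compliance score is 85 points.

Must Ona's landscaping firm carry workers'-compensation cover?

No — exception (a) applies; Ona's landscaping firm is not required to carry workers'-compensation cover.

Exception (a)'s conditions are all satisfied: the registered capacity is 4,090 units, below the 4,140 units limit; the employer's headcount is 26, less than the 27 limit. Applying paragraphs (e)–(k): (e) would limit (a) — aggregate throughput is 310 units, under the 410 units limit — but (f) sets (e) aside: (f) operates against (e): a current Annual Declaration is held. (g) operates (a current Class F Notice is held), but is displaced by (h): (h) operates against (g): a current Standing Approval is held. (i) operates (the reportable unit count is 62, less than the 93 limit), but is itself disapplied by (j): (j) operates against (i): at least one employee exceeds 30 hours/week. (k), which would lift (j), is not triggered — assessed value is $179,000, short of $235,500. Exception (a) stands.
Exception (b) does not apply: the business's age is 12 months, not under 12 months.
Exception (c) fails — there is no Standing Declaration in force.
Exception (d) fails — no current Provisional Waiver is held.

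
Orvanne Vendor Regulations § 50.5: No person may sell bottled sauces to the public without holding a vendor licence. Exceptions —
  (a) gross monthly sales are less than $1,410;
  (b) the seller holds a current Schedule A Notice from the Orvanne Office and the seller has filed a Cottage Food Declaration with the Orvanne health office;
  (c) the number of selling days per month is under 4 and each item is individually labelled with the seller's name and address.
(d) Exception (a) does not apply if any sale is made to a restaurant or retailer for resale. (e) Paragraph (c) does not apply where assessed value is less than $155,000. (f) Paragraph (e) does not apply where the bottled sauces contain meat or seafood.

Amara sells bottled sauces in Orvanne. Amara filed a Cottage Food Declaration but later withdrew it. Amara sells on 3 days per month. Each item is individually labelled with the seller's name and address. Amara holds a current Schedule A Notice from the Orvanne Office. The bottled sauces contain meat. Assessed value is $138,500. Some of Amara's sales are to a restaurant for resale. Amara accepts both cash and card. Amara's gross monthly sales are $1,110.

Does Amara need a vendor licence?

No — exception (c) applies; Amara is not required to hold a vendor licence.

Exception (a) is satisfied on its face — gross monthly sales are $1,110, less than the $1,410 limit. Turning to paragraph (d): (d) operates against (a): some sales are to a restaurant for resale. So (a) is unavailable.
Exception (b) fails — the Cottage Food Declaration was withdrawn.
Exception (c)'s conditions are all satisfied: the number of selling days per month is 3, under the 4 limit; items are individually labelled. As to paragraphs (e)–(f): (e) is triggered (assessed value is $138,500, less than the $155,000 limit), but is overridden by (f): (f) operates against (e): the bottled sauces contain meat. So (c) applies.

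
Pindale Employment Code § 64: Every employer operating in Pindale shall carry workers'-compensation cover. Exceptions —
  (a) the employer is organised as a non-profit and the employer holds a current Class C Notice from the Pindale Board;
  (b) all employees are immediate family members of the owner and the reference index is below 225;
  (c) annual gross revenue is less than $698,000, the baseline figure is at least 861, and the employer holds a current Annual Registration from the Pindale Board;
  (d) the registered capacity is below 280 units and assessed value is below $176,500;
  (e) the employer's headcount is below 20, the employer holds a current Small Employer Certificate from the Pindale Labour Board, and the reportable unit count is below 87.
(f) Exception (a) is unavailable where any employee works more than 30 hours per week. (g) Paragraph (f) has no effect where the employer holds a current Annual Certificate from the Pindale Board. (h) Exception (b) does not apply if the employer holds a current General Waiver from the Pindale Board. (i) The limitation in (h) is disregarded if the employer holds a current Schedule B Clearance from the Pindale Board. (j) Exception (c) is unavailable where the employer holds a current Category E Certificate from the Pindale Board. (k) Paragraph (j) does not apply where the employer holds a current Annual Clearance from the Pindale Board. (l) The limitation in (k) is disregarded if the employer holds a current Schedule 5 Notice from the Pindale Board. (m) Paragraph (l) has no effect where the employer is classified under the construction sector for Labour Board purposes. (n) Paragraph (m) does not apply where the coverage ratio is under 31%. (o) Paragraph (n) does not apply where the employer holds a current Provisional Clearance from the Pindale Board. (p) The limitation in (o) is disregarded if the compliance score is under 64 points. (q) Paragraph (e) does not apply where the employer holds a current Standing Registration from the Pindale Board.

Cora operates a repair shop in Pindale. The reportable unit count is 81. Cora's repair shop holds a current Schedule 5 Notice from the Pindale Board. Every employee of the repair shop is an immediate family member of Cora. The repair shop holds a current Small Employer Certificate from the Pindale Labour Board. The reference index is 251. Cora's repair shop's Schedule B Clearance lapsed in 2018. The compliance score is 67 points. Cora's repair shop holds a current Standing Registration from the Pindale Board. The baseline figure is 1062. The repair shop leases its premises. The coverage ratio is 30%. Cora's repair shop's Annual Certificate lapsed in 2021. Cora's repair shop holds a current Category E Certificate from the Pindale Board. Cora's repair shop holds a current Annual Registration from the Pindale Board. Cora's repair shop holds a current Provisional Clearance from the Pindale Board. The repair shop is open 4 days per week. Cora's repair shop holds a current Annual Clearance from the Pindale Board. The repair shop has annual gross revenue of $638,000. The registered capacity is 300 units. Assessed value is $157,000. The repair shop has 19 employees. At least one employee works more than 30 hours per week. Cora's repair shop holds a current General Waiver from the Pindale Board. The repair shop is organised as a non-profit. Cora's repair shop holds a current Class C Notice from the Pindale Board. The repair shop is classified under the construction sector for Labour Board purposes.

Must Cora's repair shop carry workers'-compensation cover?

No — exception (c) applies; Cora's repair shop is not required to carry workers'-compensation cover.

Exception (a): the employer is a non-profit; a current Class C Notice is held — every condition holds. But: (f) operates against (a): at least one employee exceeds 30 hours/week. (g) is not triggered (there is no Annual Certificate in force), so (f) stands. Exception (a) does not apply.
Exception (b) does not apply: the reference index is 251, not below 225.
Exception (c) is satisfied on its face — annual gross revenue is $638,000, less than the $698,000 limit; the baseline figure is 1,062, meeting the 861 threshold; a current Annual Registration is held. Considering the limiting provisions: (j) operates (a current Category E Certificate is held), but is displaced by (k): (k) operates against (j): a current Annual Clearance is held. (l) would limit (k) — a current Schedule 5 Notice is held — but (m) sets (l) aside: (m) operates against (l): the repair shop is classified under the construction sector. (n) would limit (m) — the coverage ratio is 30%, under the 31% limit — but (o) sets (n) aside: (o) operates against (n): a current Provisional Clearance is held. (p) is not engaged (the compliance score is 67 points, not under 64 points), so (o) stands. Exception (c) stands.
Exception (d) requires that the registered capacity is below 280 units; but the registered capacity is 300 units, not below 280 units, so (d) is unavailable.
All of (e)'s requirements are met (the employer's headcount is 19, below the 20 limit; a current Small Employer Certificate is held; the reportable unit count is 81, below the 87 limit). However, paragraph (q) must be considered: (q) applies — a current Standing Registration is held. So (e) is unavailable.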